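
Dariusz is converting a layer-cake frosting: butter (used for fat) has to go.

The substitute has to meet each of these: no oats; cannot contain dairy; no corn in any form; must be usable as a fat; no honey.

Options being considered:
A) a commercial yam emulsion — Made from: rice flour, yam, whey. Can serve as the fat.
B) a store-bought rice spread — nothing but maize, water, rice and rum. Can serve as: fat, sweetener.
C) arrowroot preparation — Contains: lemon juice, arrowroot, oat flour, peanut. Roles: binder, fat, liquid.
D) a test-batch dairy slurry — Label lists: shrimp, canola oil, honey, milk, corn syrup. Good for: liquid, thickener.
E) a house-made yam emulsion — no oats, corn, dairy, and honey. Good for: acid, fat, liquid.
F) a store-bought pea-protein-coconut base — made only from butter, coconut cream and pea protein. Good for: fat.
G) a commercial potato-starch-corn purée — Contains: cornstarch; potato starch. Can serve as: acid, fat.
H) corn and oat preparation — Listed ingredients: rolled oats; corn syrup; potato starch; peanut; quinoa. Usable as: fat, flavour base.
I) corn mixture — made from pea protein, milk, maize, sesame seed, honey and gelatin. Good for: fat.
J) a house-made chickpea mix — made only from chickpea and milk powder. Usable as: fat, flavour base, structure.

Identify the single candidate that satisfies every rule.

A: has whey, so not dairy-free — no
B: has maize, so not corn-free — out
C: has oat flour, so not oat-free — reject
D: not usable as a fat; has milk, so not dairy-free (and 2 more) — out
E: every rule checks out — keep
F: has butter, so not dairy-free — no
G: has cornstarch, so not corn-free — out
H: has corn syrup, so not corn-free; has rolled oats, so not oat-free — out
I: has milk, so not dairy-free; has maize, so not corn-free (and 1 more) — out
J: has milk powder, so not dairy-free — no

E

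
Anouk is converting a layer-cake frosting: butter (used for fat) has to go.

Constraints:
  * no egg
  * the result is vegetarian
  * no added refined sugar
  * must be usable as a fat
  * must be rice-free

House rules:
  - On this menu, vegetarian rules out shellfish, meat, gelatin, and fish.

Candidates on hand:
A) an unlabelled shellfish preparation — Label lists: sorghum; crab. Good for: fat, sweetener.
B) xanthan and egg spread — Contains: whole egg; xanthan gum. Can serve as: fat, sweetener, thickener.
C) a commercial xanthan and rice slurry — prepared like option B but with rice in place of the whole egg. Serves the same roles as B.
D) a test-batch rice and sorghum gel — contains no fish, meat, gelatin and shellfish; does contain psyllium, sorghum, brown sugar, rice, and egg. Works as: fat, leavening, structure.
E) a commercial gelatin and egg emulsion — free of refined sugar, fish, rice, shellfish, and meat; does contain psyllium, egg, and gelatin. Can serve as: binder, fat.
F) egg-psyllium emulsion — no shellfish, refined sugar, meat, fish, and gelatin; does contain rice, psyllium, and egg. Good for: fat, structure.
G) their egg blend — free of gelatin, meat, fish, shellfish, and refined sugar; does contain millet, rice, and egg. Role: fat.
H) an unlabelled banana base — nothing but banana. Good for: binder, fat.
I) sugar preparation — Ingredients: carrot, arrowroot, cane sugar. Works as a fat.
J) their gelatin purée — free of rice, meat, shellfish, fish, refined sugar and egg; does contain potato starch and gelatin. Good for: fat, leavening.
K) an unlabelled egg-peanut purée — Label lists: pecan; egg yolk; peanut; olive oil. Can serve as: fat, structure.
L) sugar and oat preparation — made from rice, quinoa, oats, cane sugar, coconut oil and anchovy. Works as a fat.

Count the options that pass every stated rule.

1

A: has crab, so not vegetarian — no
B: has whole egg, so not egg-free — reject
C: has rice, so not rice-free — reject
D: has egg, so not egg-free; has rice, so not rice-free (and 1 more) — no
E: has gelatin, so not vegetarian; has egg, so not egg-free — reject
F: has egg, so not egg-free; has rice, so not rice-free — no
G: has egg, so not egg-free; has rice, so not rice-free — no
H: every rule checks out — valid
I: has cane sugar, so not no-added-sugar — no
J: has gelatin, so not vegetarian — reject
K: has egg yolk, so not egg-free — out
L: has anchovy, so not vegetarian; has rice, so not rice-free (and 1 more) — no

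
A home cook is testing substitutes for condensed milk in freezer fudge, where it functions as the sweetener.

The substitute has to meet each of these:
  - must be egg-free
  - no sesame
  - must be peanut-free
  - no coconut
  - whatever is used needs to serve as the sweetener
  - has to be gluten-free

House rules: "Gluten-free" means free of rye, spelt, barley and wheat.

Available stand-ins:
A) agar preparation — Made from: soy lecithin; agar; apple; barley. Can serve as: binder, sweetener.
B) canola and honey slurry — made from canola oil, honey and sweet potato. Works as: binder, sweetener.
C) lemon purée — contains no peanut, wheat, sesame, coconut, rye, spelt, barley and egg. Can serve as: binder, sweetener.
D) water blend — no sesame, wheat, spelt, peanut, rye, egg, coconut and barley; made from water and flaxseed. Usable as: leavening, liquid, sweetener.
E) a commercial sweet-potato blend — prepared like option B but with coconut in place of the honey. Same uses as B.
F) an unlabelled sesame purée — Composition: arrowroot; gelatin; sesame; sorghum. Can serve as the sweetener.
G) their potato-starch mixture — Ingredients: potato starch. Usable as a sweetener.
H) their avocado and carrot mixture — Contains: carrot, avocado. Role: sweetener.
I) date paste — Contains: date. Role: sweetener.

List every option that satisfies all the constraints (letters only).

A: has barley, so not gluten-free — out
B: only honey, canola oil, and sweet potato; none excluded — valid
C: works as a sweetener, no peanut, gluten-free — OK
D: no peanut, no sesame — OK
E: has coconut, so not coconut-free — out
F: has sesame, so not sesame-free — out
G: no sesame, no egg — OK
H: only avocado and carrot; none excluded — valid
I: works as a sweetener, no peanut, gluten-free — valid

B, C, D, G, H, I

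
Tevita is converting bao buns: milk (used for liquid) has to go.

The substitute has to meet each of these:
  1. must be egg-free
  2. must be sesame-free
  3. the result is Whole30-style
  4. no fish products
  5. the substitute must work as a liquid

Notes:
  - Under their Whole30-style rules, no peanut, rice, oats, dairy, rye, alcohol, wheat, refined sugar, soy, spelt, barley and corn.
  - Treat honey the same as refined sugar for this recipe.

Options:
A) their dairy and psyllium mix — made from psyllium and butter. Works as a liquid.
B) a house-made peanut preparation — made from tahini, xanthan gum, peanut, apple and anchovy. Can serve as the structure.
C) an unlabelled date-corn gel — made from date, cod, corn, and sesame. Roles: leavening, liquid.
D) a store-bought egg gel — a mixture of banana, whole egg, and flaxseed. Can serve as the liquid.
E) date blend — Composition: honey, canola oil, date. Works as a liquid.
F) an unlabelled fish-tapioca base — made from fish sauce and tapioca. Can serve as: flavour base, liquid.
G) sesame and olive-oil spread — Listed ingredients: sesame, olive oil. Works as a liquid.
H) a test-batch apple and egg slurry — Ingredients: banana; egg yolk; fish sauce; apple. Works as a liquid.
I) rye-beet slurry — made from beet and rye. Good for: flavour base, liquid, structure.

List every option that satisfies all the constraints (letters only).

A: has butter, so not Whole30-style — reject
B: not usable as a liquid; has peanut, so not Whole30-style (and 2 more) — out
C: has corn, so not Whole30-style; has cod, so not fish-free (and 1 more) — no
D: has whole egg, so not egg-free — reject
E: has honey, so not Whole30-style — no
F: has fish sauce, so not fish-free — out
G: has sesame, so not sesame-free — reject
H: has fish sauce, so not fish-free; has egg yolk, so not egg-free — no
I: has rye, so not Whole30-style — no

none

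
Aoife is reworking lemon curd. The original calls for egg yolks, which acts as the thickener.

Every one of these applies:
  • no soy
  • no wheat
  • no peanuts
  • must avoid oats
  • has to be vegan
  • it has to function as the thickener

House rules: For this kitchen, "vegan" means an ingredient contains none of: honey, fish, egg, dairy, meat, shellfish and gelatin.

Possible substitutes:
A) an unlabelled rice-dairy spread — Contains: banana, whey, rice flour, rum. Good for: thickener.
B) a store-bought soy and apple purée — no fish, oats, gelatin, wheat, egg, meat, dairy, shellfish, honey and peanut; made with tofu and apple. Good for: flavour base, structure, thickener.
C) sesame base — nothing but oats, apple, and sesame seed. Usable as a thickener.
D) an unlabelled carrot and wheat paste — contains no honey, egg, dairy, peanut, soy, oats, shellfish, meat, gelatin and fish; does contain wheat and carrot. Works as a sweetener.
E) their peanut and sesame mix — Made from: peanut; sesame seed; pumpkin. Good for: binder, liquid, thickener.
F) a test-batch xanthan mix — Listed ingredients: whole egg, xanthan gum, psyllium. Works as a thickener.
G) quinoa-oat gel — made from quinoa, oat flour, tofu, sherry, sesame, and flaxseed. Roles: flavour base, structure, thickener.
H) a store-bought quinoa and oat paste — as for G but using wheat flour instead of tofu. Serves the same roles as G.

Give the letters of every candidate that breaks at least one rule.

A: has whey, so not vegan — no
B: has tofu, so not soy-free — out
C: has oats, so not oat-free — no
D: not usable as a thickener; has wheat, so not wheat-free — out
E: has peanut, so not peanut-free — no
F: has whole egg, so not vegan — no
G: has tofu, so not soy-free; has oat flour, so not oat-free — reject
H: has oat flour, so not oat-free; has wheat flour, so not wheat-free — reject

A, B, C, D, E, F, G, H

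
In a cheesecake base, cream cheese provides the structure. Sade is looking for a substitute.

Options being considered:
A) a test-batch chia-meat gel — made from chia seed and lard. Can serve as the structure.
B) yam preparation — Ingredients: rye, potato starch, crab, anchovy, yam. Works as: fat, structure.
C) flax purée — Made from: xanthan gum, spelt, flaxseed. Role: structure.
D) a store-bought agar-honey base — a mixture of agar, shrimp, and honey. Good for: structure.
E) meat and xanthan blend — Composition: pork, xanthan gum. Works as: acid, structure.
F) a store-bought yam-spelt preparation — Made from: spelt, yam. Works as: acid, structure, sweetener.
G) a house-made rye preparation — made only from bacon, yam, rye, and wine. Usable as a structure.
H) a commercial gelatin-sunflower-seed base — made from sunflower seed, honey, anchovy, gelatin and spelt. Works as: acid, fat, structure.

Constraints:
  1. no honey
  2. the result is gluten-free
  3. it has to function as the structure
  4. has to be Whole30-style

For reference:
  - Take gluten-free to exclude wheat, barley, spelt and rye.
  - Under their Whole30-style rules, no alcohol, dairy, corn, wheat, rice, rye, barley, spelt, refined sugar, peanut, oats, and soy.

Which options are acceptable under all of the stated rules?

A: only lard and chia seed; none excluded — OK
B: has rye, so not gluten-free; has rye, so not Whole30-style — no
C: has spelt, so not gluten-free; has spelt, so not Whole30-style — out
D: has honey, so not honey-free — out
E: only pork and xanthan gum; none excluded — OK
F: has spelt, so not gluten-free; has spelt, so not Whole30-style — no
G: has rye, so not gluten-free; has wine, so not Whole30-style — reject
H: has spelt, so not gluten-free; has spelt, so not Whole30-style (and 1 more) — no

A, E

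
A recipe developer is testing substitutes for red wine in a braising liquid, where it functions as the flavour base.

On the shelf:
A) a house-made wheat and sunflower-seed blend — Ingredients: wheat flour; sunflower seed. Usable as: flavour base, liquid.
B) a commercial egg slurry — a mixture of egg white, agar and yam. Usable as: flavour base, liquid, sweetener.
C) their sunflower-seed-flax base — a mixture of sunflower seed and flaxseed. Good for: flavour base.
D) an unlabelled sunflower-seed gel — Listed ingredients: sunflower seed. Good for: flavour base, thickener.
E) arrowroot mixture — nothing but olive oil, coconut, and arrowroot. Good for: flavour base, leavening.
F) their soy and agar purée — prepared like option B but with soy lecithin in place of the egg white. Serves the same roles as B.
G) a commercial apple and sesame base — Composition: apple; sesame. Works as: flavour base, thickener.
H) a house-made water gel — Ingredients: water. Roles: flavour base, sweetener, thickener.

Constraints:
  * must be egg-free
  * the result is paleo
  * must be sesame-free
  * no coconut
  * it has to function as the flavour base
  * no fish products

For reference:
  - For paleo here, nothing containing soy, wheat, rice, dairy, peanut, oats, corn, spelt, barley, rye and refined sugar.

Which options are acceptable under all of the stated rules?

C, D, H

A: has wheat flour, so not paleo — no
B: has egg white, so not egg-free — out
C: only flaxseed and sunflower seed; none excluded — OK
D: all constraints satisfied — keep
E: has coconut, so not coconut-free — no
F: has soy lecithin, so not paleo — no
G: has sesame, so not sesame-free — reject
H: only water; none excluded — keep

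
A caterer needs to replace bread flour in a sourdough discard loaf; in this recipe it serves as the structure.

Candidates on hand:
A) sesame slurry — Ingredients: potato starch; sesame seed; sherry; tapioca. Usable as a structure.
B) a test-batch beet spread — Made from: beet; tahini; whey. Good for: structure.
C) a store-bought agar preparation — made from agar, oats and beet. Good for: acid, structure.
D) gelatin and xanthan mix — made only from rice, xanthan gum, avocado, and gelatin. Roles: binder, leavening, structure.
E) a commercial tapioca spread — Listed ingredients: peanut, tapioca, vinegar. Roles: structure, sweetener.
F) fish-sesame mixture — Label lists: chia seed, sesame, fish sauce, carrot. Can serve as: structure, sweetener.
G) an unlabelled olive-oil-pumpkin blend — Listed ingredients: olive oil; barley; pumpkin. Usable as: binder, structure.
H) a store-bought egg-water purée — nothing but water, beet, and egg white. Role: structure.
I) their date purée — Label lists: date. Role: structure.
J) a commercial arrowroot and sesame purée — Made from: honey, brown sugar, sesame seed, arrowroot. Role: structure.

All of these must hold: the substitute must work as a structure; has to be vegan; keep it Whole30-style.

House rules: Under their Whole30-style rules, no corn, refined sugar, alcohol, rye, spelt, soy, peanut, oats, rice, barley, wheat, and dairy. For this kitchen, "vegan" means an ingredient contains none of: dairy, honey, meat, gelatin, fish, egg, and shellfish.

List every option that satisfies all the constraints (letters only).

A: has sherry, so not Whole30-style — no
B: has whey, so not Whole30-style; has whey, so not vegan — no
C: has oats, so not Whole30-style — reject
D: has rice, so not Whole30-style; has gelatin, so not vegan — no
E: has peanut, so not Whole30-style — out
F: has fish sauce, so not vegan — out
G: has barley, so not Whole30-style — reject
H: has egg white, so not vegan — no
I: only date; none excluded — keep
J: has brown sugar, so not Whole30-style; has honey, so not vegan — out

I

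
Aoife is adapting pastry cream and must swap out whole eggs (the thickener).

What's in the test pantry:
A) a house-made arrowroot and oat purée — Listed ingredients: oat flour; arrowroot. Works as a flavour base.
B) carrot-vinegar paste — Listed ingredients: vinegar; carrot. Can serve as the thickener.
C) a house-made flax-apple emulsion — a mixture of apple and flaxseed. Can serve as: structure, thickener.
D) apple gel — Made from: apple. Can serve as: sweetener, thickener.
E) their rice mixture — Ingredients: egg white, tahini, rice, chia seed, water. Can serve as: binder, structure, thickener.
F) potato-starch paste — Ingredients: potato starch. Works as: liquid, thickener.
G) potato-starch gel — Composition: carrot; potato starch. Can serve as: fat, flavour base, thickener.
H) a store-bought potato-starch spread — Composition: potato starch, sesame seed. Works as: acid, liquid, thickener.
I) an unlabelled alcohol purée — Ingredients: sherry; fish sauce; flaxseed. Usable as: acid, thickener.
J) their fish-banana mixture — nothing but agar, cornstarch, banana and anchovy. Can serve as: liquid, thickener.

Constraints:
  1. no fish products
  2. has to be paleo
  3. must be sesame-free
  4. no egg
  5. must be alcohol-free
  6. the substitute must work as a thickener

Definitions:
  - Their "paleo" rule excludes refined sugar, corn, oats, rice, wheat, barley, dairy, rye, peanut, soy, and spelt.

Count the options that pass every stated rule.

A: not usable as a thickener; has oat flour, so not paleo — out
B: works as a thickener, no fish, no egg — keep
C: all constraints satisfied — OK
D: works as a thickener, no egg, paleo — valid
E: has rice, so not paleo; has egg white, so not egg-free (and 1 more) — no
F: all constraints satisfied — keep
G: only carrot and potato starch; none excluded — valid
H: has sesame seed, so not sesame-free — reject
I: has sherry, so not alcohol-free; has fish sauce, so not fish-free — reject
J: has cornstarch, so not paleo; has anchovy, so not fish-free — out

5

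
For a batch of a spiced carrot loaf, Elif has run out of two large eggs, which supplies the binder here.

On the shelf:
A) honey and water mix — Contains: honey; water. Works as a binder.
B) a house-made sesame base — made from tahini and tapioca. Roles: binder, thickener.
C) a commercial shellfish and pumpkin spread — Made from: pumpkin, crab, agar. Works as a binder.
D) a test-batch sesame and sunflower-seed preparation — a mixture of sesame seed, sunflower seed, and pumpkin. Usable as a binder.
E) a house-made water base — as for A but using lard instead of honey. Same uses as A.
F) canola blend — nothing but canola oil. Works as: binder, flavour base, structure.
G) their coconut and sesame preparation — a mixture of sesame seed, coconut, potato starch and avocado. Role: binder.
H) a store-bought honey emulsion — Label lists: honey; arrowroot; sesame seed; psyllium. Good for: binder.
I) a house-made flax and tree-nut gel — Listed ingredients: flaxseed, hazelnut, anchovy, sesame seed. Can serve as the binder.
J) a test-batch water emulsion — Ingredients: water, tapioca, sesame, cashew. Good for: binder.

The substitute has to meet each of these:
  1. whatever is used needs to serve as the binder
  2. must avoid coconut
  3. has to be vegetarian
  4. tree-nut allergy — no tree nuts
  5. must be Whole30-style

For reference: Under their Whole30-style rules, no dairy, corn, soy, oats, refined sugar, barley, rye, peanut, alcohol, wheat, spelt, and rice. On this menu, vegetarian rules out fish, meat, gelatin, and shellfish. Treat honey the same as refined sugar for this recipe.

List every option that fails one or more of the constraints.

A: has honey, so not Whole30-style — reject
B: only tahini and tapioca; none excluded — OK
C: has crab, so not vegetarian — no
D: works as a binder, vegetarian, no tree nuts — valid
E: has lard, so not vegetarian — no
F: vegetarian, Whole30-style — keep
G: has coconut, so not coconut-free — reject
H: has honey, so not Whole30-style — reject
I: has anchovy, so not vegetarian; has hazelnut, so not tree-nut-free — out
J: has cashew, so not tree-nut-free — reject

A, C, E, G, H, I, J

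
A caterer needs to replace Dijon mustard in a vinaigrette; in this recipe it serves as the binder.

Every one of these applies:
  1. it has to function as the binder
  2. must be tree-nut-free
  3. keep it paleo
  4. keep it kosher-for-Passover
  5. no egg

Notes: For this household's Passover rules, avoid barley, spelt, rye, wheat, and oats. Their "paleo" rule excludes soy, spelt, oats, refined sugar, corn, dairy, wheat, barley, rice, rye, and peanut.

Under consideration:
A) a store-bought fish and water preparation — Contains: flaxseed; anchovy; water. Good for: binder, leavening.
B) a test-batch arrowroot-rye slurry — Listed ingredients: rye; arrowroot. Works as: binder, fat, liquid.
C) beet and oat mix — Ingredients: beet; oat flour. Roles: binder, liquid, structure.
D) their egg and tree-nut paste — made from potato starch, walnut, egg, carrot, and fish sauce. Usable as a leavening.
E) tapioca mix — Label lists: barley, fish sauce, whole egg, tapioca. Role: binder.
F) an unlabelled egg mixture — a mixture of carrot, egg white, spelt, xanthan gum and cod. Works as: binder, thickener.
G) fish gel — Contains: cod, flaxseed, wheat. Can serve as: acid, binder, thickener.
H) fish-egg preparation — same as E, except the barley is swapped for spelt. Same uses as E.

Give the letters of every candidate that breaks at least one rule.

A: every rule checks out — OK
B: has rye, so not kosher-for-Passover; has rye, so not paleo — no
C: has oat flour, so not kosher-for-Passover; has oat flour, so not paleo — no
D: not usable as a binder; has walnut, so not tree-nut-free (and 1 more) — no
E: has barley, so not kosher-for-Passover; has barley, so not paleo (and 1 more) — out
F: has spelt, so not kosher-for-Passover; has spelt, so not paleo (and 1 more) — out
G: has wheat, so not kosher-for-Passover; has wheat, so not paleo — no
H: has spelt, so not kosher-for-Passover; has spelt, so not paleo (and 1 more) — out

B, C, D, E, F, G, H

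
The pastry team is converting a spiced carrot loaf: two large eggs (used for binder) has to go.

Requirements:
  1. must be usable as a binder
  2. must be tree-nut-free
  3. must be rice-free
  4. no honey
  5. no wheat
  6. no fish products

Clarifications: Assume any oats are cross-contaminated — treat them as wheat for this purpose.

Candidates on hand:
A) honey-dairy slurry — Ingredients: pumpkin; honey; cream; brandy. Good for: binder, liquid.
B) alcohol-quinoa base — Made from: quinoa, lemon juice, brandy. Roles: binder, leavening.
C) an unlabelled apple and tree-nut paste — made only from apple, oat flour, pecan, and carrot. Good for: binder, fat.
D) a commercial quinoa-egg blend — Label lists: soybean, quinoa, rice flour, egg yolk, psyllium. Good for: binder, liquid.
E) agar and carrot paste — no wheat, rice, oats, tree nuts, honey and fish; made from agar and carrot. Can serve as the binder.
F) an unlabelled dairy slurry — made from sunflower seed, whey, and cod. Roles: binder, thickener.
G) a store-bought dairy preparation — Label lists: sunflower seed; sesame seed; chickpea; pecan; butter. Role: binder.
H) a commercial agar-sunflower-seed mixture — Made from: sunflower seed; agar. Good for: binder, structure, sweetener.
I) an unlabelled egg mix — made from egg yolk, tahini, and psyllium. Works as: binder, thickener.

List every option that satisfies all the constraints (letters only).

B, E, H, I

A: has honey, so not honey-free — no
B: no fish, no honey — keep
C: has oat flour, so not wheat-free; has pecan, so not tree-nut-free — reject
D: has rice flour, so not rice-free — reject
E: wheat-free, no fish — valid
F: has cod, so not fish-free — out
G: has pecan, so not tree-nut-free — reject
H: works as a binder, no rice, no fish — valid
I: only egg yolk, tahini, and psyllium; none excluded — valid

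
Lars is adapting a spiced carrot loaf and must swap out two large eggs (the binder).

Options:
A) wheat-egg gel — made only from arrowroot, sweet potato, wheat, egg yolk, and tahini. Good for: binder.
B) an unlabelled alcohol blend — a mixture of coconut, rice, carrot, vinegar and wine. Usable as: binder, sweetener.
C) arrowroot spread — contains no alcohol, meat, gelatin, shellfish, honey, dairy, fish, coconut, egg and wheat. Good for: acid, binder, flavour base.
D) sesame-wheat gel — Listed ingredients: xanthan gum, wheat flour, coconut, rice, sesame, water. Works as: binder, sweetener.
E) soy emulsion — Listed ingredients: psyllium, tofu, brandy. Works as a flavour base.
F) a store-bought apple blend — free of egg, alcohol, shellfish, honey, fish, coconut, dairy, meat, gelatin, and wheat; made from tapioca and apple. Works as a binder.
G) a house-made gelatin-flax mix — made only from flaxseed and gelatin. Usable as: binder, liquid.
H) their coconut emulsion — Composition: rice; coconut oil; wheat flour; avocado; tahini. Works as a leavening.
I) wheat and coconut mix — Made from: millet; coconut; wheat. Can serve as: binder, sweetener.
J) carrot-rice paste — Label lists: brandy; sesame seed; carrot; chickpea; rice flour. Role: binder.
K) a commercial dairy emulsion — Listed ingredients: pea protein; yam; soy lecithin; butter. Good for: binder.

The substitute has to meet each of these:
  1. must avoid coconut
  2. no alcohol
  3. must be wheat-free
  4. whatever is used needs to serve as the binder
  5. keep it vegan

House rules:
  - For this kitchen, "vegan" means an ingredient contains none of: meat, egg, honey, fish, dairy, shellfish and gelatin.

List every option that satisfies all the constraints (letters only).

C, F

A: has egg yolk, so not vegan; has wheat, so not wheat-free — reject
B: has coconut, so not coconut-free; has wine, so not alcohol-free — reject
C: all constraints satisfied — keep
D: has coconut, so not coconut-free; has wheat flour, so not wheat-free — reject
E: not usable as a binder; has brandy, so not alcohol-free — reject
F: nothing on the exclusion list — OK
G: has gelatin, so not vegan — out
H: not usable as a binder; has coconut oil, so not coconut-free (and 1 more) — no
I: has coconut, so not coconut-free; has wheat, so not wheat-free — no
J: has brandy, so not alcohol-free — out
K: has butter, so not vegan — no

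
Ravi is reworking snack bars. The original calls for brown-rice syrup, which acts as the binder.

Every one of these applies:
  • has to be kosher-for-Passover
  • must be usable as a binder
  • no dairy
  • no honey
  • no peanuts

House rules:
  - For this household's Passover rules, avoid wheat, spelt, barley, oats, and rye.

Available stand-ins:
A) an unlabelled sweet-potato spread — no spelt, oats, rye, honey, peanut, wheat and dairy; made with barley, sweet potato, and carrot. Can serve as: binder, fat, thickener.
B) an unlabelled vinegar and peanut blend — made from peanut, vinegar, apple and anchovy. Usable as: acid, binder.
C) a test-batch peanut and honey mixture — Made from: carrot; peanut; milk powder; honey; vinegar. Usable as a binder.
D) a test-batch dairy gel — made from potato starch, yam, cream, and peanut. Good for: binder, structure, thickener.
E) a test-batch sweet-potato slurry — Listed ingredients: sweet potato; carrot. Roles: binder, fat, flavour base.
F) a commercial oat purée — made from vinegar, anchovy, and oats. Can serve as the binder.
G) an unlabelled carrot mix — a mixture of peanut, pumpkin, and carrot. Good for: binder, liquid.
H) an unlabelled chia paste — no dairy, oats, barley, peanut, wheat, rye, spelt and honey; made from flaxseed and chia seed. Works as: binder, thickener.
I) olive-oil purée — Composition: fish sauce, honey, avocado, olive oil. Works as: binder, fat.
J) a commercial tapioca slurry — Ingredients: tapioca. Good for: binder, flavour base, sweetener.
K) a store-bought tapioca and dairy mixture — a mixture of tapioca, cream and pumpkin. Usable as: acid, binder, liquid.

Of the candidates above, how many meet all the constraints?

3

A: has barley, so not kosher-for-Passover — out
B: has peanut, so not peanut-free — out
C: has peanut, so not peanut-free; has honey, so not honey-free (and 1 more) — out
D: has peanut, so not peanut-free; has cream, so not dairy-free — no
E: kosher-for-Passover, no dairy — valid
F: has oats, so not kosher-for-Passover — reject
G: has peanut, so not peanut-free — out
H: works as a binder, no honey, no dairy — OK
I: has honey, so not honey-free — no
J: no peanut, no dairy — keep
K: has cream, so not dairy-free — reject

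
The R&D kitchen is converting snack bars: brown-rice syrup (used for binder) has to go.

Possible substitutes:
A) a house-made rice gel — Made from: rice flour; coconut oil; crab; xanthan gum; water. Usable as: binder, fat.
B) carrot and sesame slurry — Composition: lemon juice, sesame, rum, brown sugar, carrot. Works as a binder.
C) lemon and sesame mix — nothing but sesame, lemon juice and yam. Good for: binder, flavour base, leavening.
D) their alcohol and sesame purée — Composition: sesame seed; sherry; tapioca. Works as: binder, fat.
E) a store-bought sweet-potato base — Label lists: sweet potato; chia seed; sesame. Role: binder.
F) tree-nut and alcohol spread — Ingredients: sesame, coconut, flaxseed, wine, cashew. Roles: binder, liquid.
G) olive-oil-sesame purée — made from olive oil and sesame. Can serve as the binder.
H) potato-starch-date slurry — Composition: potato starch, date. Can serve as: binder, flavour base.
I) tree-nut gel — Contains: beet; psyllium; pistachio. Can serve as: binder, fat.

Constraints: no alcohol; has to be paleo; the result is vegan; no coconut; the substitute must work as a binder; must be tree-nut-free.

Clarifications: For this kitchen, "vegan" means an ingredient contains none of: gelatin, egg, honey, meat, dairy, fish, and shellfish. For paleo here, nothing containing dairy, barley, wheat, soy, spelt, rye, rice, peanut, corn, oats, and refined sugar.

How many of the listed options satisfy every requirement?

A: has crab, so not vegan; has rice flour, so not paleo (and 1 more) — out
B: has brown sugar, so not paleo; has rum, so not alcohol-free — out
C: paleo, vegan — keep
D: has sherry, so not alcohol-free — out
E: works as a binder, no tree nuts, paleo — keep
F: has wine, so not alcohol-free; has coconut, so not coconut-free (and 1 more) — no
G: no tree nuts, paleo — valid
H: nothing on the exclusion list — valid
I: has pistachio, so not tree-nut-free — out

4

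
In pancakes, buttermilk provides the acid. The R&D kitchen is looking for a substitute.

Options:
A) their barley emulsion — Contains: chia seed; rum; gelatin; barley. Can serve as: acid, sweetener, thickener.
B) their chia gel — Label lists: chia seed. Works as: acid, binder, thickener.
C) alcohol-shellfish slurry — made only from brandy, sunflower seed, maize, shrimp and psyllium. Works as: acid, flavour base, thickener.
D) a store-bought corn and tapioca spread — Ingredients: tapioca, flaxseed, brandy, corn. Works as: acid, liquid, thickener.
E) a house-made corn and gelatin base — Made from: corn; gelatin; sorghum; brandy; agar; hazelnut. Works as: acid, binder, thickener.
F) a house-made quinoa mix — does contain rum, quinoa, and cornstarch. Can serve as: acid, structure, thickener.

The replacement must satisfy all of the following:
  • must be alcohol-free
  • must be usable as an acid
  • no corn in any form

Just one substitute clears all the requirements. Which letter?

B

A: has rum, so not alcohol-free — reject
B: no corn, no alcohol — OK
C: has brandy, so not alcohol-free; has maize, so not corn-free — reject
D: has brandy, so not alcohol-free; has corn, so not corn-free — out
E: has brandy, so not alcohol-free; has corn, so not corn-free — out
F: has rum, so not alcohol-free; has cornstarch, so not corn-free — reject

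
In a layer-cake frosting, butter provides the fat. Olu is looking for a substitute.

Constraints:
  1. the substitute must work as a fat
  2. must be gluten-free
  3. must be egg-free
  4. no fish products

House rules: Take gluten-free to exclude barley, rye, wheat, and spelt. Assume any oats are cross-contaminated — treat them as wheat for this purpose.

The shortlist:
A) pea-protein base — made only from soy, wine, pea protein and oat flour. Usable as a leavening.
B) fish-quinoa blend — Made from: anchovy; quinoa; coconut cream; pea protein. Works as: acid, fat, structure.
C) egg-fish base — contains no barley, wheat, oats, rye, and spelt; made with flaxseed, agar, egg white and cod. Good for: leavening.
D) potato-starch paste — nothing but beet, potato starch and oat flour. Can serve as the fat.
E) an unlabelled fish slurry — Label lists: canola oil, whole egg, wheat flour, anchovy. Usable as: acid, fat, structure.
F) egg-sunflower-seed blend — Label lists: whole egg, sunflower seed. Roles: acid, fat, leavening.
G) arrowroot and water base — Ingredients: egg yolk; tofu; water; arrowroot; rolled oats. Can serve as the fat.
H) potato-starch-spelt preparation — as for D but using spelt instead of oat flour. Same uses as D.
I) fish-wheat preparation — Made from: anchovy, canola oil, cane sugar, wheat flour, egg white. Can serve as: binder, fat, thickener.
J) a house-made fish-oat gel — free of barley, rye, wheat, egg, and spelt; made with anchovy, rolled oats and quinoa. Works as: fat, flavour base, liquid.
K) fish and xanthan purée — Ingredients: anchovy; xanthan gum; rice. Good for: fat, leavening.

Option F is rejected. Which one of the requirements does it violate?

egg-free

usable as a fat: satisfied
gluten-free: satisfied
fish-free: satisfied
egg-free: has whole egg — fails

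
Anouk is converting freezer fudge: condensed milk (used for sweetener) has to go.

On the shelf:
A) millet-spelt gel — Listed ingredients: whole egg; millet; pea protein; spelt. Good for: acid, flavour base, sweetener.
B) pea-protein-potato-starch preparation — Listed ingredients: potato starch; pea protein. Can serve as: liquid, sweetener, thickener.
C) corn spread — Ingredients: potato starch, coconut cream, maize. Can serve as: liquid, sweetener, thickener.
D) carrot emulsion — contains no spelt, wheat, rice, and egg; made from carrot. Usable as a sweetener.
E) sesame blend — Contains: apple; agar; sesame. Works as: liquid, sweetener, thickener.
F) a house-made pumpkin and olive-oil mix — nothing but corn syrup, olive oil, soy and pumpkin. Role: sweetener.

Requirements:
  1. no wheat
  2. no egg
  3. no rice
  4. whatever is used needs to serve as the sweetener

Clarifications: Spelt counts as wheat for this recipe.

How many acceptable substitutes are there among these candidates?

A: has whole egg, so not egg-free; has spelt, so not wheat-free — no
B: nothing on the exclusion list — keep
C: only coconut cream, maize, and potato starch; none excluded — keep
D: every rule checks out — keep
E: wheat-free, no egg — keep
F: corn syrup and soy etc. — none of it excluded — keep

5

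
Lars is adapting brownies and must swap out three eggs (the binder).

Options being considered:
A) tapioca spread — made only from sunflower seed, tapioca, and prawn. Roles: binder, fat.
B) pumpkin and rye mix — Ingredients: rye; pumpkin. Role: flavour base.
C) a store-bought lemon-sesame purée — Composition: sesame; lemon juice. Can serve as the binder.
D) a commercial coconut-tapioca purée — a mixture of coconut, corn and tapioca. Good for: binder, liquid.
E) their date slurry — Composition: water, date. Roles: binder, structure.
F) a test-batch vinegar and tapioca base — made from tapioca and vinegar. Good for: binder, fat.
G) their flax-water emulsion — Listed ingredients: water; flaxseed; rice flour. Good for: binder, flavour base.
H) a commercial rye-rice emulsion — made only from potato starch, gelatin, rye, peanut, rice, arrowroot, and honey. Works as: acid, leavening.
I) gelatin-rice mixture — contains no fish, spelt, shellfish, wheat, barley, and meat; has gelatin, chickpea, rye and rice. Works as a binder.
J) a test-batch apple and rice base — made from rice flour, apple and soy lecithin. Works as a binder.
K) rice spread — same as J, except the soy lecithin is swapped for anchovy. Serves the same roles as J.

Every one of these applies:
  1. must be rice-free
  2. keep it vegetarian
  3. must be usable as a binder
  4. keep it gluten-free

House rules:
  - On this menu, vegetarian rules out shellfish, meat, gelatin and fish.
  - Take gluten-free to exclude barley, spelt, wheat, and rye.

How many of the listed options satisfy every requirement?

A: has prawn, so not vegetarian — no
B: not usable as a binder; has rye, so not gluten-free — no
C: only sesame and lemon juice; none excluded — keep
D: vegetarian, gluten-free — OK
E: only date and water; none excluded — OK
F: works as a binder, vegetarian, no rice — keep
G: has rice flour, so not rice-free — out
H: not usable as a binder; has gelatin, so not vegetarian (and 2 more) — reject
I: has gelatin, so not vegetarian; has rye, so not gluten-free (and 1 more) — out
J: has rice flour, so not rice-free — reject
K: has anchovy, so not vegetarian; has rice flour, so not rice-free — no

4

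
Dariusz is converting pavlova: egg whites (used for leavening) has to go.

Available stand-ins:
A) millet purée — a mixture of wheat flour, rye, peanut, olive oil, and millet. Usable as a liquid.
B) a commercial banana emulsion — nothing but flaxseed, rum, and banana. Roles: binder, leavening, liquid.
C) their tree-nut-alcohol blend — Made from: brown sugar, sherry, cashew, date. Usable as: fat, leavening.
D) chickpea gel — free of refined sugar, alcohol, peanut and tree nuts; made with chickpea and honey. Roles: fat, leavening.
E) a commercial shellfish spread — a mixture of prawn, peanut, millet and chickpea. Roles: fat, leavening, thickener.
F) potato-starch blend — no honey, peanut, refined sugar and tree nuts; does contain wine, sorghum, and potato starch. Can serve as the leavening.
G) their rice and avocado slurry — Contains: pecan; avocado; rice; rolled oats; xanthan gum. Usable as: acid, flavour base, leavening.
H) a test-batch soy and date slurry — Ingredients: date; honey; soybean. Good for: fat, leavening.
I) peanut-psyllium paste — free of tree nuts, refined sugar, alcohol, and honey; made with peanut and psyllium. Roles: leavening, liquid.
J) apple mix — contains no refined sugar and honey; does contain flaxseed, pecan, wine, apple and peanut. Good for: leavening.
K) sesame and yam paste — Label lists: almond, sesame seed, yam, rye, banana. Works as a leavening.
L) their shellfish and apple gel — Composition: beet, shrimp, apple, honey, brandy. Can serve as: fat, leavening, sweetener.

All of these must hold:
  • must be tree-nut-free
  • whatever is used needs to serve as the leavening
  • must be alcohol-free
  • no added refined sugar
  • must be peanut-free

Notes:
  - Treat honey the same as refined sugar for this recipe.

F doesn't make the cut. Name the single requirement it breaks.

usable as a leavening: satisfied
peanut-free: satisfied
alcohol-free: has wine — fails
tree-nut-free: satisfied
no-added-sugar: satisfied

alcohol-free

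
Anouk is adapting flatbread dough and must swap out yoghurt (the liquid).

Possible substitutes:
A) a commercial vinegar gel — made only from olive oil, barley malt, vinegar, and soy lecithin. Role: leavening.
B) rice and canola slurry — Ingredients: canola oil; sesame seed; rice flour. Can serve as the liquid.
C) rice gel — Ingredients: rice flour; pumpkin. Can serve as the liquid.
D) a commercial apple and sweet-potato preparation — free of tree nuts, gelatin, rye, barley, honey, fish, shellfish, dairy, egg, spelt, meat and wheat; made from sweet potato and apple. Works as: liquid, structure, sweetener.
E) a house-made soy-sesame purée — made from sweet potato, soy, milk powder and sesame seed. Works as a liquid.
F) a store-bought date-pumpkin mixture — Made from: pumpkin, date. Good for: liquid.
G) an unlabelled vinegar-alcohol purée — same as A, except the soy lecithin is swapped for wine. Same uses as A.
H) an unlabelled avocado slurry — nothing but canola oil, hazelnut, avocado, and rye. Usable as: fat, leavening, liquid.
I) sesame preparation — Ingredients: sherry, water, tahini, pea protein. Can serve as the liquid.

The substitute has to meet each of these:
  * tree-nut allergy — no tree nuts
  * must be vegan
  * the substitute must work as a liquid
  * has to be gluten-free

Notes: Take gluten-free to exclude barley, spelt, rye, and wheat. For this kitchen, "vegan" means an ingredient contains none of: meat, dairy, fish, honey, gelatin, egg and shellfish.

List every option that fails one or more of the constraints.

A: not usable as a liquid; has barley malt, so not gluten-free — reject
B: only rice flour, sesame seed and canola oil; none excluded — valid
C: nothing on the exclusion list — valid
D: all constraints satisfied — OK
E: has milk powder, so not vegan — no
F: only pumpkin and date; none excluded — keep
G: not usable as a liquid; has barley malt, so not gluten-free — no
H: has rye, so not gluten-free; has hazelnut, so not tree-nut-free — reject
I: works as a liquid, gluten-free, vegan — OK

A, E, G, H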